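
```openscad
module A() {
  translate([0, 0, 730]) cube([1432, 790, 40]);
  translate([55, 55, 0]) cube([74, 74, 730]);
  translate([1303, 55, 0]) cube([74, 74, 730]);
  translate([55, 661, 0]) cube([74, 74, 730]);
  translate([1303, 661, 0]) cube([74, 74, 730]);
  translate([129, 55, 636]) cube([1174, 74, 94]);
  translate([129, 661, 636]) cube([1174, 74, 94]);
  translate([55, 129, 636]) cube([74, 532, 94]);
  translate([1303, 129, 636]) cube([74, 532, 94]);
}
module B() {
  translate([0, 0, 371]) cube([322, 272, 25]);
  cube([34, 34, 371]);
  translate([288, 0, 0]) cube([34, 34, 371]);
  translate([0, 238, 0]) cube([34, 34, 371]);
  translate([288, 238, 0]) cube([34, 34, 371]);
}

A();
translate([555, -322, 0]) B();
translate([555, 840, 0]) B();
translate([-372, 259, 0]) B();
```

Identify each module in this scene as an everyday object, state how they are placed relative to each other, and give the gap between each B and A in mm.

Each stool's nearest face is 50 mm from the table's bounding box.

A is a table. B is a stool. Three stools sit around the table at the −y, +y, −x sides. The gap between each stool and the table is 50 mm.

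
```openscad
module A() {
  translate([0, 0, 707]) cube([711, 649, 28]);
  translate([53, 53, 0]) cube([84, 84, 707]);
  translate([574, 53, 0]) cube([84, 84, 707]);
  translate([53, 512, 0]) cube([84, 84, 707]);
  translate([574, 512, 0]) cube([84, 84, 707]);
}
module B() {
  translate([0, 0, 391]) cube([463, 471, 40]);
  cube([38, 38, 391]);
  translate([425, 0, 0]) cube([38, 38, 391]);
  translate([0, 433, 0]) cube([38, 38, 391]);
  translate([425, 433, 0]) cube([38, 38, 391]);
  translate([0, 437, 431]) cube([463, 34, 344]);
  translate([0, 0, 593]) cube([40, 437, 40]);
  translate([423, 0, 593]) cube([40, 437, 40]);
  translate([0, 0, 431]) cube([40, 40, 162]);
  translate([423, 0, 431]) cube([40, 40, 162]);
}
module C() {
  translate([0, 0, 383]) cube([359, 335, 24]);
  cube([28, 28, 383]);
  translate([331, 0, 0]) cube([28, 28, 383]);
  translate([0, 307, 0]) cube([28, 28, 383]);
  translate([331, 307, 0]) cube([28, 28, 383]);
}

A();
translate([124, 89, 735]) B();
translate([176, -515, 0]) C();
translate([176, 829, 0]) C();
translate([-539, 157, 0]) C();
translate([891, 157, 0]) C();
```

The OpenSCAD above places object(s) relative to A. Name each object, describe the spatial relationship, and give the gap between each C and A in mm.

Each stool's nearest face is 180 mm from the table's bounding box.

A is a table. B is a chair. C is a stool. The chair is on top of the table, centred. Four stools sit around the table at the −y, +y, −x, +x sides. The gap between each stool and the table is 180 mm.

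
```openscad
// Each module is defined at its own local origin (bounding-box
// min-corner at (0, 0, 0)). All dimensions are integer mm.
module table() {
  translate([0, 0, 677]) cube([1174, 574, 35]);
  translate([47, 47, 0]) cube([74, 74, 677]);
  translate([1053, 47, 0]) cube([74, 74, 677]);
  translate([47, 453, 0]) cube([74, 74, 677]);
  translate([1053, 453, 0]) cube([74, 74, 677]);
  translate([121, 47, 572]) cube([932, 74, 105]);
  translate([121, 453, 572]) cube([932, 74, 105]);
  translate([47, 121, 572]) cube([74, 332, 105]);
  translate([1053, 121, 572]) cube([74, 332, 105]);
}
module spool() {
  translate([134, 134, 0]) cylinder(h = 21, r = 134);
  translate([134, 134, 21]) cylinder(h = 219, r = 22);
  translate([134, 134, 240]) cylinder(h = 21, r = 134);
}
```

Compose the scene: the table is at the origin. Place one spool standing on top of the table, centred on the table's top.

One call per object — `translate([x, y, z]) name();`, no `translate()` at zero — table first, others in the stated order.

table();
translate([453, 153, 712]) spool();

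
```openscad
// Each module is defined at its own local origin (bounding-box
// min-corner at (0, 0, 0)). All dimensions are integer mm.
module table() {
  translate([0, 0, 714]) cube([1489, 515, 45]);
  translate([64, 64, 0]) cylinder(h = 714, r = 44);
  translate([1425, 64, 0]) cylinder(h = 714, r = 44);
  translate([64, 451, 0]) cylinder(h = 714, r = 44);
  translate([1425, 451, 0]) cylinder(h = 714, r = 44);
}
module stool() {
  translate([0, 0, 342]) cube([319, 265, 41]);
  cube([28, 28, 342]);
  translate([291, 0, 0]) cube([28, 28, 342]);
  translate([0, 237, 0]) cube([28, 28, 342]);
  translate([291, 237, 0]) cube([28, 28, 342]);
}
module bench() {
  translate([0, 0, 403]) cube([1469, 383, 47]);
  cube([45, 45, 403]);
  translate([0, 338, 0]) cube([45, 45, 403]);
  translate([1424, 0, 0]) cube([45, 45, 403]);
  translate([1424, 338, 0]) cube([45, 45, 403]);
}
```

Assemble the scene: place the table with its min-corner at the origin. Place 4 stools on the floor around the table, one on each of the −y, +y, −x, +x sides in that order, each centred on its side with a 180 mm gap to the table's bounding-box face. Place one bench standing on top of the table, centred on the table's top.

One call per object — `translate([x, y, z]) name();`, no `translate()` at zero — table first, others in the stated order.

table();
translate([585, -445, 0]) stool();
translate([585, 695, 0]) stool();
translate([-499, 125, 0]) stool();
translate([1669, 125, 0]) stool();
translate([10, 66, 759]) bench();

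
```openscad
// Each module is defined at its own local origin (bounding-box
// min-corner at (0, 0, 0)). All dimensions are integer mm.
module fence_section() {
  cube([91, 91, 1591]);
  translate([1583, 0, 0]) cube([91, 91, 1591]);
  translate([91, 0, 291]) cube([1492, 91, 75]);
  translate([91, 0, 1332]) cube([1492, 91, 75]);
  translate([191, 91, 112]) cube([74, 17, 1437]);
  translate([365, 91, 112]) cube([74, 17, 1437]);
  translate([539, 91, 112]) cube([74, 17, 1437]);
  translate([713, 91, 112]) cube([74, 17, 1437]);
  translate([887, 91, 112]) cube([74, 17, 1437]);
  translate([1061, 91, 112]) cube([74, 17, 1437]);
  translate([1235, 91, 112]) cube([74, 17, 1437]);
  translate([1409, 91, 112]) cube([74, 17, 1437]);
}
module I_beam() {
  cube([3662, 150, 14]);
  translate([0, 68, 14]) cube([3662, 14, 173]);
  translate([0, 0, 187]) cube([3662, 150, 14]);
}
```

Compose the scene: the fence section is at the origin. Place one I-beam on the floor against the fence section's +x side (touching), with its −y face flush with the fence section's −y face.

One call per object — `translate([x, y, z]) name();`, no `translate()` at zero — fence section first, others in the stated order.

fence_section();
translate([1674, 0, 0]) I_beam();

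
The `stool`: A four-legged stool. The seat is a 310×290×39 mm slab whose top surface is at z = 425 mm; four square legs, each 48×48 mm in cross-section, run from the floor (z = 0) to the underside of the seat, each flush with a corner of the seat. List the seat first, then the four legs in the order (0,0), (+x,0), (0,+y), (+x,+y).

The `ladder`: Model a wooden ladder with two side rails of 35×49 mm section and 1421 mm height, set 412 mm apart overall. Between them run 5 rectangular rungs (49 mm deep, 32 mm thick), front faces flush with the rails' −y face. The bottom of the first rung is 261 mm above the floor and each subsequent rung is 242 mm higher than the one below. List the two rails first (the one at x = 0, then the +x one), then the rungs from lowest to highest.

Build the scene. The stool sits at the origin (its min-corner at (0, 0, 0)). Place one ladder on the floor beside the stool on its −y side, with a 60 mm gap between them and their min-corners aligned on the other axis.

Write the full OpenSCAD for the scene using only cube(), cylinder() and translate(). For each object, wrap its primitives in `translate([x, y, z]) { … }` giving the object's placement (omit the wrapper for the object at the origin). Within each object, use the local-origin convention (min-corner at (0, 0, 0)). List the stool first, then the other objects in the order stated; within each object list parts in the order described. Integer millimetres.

translate([0, 0, 386]) cube([310, 290, 39]);
cube([48, 48, 386]);
translate([262, 0, 0]) cube([48, 48, 386]);
translate([0, 242, 0]) cube([48, 48, 386]);
translate([262, 242, 0]) cube([48, 48, 386]);
translate([0, -109, 0]) {
  cube([35, 49, 1421]);
  translate([377, 0, 0]) cube([35, 49, 1421]);
  translate([35, 0, 261]) cube([342, 49, 32]);
  translate([35, 0, 503]) cube([342, 49, 32]);
  translate([35, 0, 745]) cube([342, 49, 32]);
  translate([35, 0, 987]) cube([342, 49, 32]);
  translate([35, 0, 1229]) cube([342, 49, 32]);
}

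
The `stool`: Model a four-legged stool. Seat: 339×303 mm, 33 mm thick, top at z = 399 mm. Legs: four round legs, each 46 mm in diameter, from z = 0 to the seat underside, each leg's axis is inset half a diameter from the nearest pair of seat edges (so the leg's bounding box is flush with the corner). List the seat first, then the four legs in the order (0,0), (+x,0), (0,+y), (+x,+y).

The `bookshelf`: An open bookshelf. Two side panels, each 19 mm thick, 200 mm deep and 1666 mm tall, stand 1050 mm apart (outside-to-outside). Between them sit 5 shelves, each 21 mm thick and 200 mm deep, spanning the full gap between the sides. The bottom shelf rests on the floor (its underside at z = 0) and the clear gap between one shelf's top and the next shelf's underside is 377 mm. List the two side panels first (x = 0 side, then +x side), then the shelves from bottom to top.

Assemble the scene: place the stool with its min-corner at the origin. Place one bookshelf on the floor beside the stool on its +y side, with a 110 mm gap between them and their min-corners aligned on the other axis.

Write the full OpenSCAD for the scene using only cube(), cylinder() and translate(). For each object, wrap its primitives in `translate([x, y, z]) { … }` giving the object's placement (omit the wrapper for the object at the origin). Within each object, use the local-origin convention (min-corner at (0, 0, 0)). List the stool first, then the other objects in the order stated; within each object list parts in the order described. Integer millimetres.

translate([0, 0, 366]) cube([339, 303, 33]);
translate([23, 23, 0]) cylinder(h = 366, r = 23);
translate([316, 23, 0]) cylinder(h = 366, r = 23);
translate([23, 280, 0]) cylinder(h = 366, r = 23);
translate([316, 280, 0]) cylinder(h = 366, r = 23);
translate([0, 413, 0]) {
  cube([19, 200, 1666]);
  translate([1031, 0, 0]) cube([19, 200, 1666]);
  translate([19, 0, 0]) cube([1012, 200, 21]);
  translate([19, 0, 398]) cube([1012, 200, 21]);
  translate([19, 0, 796]) cube([1012, 200, 21]);
  translate([19, 0, 1194]) cube([1012, 200, 21]);
  translate([19, 0, 1592]) cube([1012, 200, 21]);
}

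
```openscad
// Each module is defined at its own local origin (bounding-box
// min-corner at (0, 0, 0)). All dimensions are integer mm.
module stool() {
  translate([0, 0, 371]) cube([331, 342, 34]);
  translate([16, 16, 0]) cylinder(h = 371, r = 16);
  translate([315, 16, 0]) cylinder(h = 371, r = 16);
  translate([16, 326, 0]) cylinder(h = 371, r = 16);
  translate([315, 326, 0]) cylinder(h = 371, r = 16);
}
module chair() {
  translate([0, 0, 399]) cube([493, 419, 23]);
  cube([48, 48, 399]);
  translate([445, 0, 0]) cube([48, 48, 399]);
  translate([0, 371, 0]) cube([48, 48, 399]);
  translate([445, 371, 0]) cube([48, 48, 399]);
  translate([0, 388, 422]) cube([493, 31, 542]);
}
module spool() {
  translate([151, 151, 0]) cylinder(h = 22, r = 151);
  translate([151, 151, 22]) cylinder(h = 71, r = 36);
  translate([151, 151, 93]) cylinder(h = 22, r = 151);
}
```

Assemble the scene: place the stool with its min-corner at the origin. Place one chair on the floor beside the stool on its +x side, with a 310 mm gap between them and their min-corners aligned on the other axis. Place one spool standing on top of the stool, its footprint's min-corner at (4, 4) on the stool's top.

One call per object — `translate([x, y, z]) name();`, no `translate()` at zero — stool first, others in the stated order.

stool();
translate([641, 0, 0]) chair();
translate([4, 4, 405]) spool();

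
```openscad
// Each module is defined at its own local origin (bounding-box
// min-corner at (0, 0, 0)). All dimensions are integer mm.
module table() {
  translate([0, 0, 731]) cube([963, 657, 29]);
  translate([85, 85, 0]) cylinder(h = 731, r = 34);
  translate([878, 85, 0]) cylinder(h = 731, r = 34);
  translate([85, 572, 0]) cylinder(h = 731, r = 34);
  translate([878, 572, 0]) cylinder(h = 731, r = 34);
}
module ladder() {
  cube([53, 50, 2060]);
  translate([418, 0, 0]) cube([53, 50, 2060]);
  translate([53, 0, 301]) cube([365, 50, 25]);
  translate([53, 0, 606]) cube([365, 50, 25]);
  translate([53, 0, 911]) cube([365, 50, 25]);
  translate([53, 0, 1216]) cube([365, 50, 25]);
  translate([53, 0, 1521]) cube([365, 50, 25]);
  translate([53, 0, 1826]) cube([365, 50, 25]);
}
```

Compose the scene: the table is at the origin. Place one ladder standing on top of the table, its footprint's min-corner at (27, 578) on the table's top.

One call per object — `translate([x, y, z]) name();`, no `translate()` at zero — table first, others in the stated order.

table();
translate([27, 578, 760]) ladder();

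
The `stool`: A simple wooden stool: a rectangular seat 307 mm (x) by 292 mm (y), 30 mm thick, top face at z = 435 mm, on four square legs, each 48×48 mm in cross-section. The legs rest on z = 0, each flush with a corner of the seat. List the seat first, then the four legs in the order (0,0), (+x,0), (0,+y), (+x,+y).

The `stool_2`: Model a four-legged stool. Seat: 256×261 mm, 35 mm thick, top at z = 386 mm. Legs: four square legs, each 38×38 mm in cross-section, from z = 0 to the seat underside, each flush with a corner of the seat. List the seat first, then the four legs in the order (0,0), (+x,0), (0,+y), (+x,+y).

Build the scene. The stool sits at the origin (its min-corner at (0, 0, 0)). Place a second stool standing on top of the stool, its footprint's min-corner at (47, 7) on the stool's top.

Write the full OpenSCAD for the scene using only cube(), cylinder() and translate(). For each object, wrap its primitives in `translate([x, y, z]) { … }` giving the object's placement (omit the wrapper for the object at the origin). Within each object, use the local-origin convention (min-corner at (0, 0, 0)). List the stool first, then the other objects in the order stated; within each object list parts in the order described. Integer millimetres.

translate([0, 0, 405]) cube([307, 292, 30]);
cube([48, 48, 405]);
translate([259, 0, 0]) cube([48, 48, 405]);
translate([0, 244, 0]) cube([48, 48, 405]);
translate([259, 244, 0]) cube([48, 48, 405]);
translate([47, 7, 435]) {
  translate([0, 0, 351]) cube([256, 261, 35]);
  cube([38, 38, 351]);
  translate([218, 0, 0]) cube([38, 38, 351]);
  translate([0, 223, 0]) cube([38, 38, 351]);
  translate([218, 223, 0]) cube([38, 38, 351]);
}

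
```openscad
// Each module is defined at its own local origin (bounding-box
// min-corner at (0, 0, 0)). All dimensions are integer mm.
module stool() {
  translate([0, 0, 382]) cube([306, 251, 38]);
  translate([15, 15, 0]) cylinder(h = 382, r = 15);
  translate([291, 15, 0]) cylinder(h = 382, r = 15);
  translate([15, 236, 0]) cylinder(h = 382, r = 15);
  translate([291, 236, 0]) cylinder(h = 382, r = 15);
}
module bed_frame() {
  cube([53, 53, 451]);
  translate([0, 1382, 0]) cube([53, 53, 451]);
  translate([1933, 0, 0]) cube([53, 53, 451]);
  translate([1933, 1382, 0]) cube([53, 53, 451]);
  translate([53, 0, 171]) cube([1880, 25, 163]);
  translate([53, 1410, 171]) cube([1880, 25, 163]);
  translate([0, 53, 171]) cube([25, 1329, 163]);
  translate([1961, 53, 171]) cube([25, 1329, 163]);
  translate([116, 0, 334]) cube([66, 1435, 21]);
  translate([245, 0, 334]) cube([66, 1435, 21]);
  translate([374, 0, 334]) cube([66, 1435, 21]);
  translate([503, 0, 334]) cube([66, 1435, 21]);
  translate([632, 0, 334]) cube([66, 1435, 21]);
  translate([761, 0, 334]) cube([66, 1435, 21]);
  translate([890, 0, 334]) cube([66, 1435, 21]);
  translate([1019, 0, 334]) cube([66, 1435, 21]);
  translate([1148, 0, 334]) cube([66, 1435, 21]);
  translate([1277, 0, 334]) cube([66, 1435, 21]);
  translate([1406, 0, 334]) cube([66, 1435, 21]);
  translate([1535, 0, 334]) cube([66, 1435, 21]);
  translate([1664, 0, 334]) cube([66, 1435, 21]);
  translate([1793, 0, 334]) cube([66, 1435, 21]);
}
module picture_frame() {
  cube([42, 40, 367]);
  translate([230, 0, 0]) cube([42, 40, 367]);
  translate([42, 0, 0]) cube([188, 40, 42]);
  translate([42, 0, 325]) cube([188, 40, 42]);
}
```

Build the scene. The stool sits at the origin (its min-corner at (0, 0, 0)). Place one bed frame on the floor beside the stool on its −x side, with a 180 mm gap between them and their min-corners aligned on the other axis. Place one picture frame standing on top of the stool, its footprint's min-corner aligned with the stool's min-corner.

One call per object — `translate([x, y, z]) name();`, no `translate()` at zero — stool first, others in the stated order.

stool();
translate([-2166, 0, 0]) bed_frame();
translate([0, 0, 420]) picture_frame();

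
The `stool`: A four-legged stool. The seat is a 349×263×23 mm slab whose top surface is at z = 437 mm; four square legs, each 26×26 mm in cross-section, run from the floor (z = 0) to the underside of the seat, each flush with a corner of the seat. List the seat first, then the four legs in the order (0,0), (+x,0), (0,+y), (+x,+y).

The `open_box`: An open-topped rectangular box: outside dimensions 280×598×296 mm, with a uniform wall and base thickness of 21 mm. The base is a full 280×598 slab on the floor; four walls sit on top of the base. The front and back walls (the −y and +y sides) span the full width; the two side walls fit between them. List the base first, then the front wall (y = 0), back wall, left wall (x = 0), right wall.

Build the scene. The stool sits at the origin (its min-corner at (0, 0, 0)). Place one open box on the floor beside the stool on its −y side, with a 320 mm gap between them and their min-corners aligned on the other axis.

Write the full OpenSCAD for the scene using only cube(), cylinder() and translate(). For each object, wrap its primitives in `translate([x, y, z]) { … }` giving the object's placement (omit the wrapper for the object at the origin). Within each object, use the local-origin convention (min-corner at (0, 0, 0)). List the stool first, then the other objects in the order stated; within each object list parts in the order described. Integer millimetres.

translate([0, 0, 414]) cube([349, 263, 23]);
cube([26, 26, 414]);
translate([323, 0, 0]) cube([26, 26, 414]);
translate([0, 237, 0]) cube([26, 26, 414]);
translate([323, 237, 0]) cube([26, 26, 414]);
translate([0, -918, 0]) {
  cube([280, 598, 21]);
  translate([0, 0, 21]) cube([280, 21, 275]);
  translate([0, 577, 21]) cube([280, 21, 275]);
  translate([0, 21, 21]) cube([21, 556, 275]);
  translate([259, 21, 21]) cube([21, 556, 275]);
}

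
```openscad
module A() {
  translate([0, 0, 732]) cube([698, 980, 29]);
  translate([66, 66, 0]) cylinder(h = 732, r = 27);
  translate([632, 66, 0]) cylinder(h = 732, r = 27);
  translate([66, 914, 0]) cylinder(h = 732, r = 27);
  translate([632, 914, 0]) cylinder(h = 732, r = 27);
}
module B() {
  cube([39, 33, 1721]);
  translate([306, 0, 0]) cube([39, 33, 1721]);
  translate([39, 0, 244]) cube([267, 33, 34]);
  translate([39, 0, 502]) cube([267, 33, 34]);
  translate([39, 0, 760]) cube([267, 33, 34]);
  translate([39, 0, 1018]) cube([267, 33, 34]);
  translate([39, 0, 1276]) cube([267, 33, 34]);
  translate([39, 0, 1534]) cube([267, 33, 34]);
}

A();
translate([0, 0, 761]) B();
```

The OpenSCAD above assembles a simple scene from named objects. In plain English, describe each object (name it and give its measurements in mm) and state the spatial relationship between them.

A is a table with a 698×980 mm rectangular top, 29 mm thick, top surface at z = 761 mm, supported by four round legs of 54 mm diameter, each leg's bounding box inset 39 mm from the nearest pair of top edges, running from the floor.

B is a straight ladder. Two 39×33 mm vertical rails, 1721 mm tall, stand 345 mm apart (outside-to-outside) with their front faces coplanar on the −y side. 6 rungs, each 33 mm deep and 34 mm tall, span between the inner faces of the rails, front faces flush with the rails. The lowest rung's underside is at z = 244 mm and rungs are spaced 258 mm apart (underside to underside).

The ladder is on top of the table.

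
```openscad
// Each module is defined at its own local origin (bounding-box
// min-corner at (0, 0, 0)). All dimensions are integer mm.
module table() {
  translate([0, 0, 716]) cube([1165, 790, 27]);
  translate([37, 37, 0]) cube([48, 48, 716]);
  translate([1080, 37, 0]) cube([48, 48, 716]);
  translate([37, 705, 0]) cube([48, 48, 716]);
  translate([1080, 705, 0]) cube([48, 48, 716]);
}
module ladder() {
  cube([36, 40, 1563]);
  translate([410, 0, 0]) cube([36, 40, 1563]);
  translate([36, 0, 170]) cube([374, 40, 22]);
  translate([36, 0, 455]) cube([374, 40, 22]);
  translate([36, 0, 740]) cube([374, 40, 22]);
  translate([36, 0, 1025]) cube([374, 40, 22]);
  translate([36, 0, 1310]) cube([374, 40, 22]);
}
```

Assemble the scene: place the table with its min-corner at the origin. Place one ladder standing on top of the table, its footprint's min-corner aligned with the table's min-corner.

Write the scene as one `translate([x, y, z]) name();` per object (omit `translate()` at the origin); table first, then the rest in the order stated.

table();
translate([0, 0, 743]) ladder();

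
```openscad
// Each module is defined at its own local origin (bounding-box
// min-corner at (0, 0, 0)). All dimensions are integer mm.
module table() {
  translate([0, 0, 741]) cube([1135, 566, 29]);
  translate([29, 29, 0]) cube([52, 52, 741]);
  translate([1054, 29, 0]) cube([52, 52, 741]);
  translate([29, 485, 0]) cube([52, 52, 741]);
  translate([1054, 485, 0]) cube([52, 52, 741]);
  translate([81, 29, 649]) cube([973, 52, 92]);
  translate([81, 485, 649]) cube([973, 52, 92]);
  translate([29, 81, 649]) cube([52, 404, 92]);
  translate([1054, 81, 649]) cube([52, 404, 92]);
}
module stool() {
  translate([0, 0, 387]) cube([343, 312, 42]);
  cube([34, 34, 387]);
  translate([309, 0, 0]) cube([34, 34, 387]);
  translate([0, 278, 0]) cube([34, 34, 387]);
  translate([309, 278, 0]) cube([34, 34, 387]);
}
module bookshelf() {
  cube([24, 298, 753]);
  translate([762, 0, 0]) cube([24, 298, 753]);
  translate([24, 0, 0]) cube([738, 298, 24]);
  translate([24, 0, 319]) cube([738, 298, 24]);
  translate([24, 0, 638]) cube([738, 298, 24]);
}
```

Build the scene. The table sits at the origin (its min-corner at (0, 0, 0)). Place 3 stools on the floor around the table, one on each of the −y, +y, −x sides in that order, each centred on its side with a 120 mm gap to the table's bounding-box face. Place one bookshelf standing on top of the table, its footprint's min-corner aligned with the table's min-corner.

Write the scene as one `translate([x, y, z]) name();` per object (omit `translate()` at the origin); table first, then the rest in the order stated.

table();
translate([396, -432, 0]) stool();
translate([396, 686, 0]) stool();
translate([-463, 127, 0]) stool();
translate([0, 0, 770]) bookshelf();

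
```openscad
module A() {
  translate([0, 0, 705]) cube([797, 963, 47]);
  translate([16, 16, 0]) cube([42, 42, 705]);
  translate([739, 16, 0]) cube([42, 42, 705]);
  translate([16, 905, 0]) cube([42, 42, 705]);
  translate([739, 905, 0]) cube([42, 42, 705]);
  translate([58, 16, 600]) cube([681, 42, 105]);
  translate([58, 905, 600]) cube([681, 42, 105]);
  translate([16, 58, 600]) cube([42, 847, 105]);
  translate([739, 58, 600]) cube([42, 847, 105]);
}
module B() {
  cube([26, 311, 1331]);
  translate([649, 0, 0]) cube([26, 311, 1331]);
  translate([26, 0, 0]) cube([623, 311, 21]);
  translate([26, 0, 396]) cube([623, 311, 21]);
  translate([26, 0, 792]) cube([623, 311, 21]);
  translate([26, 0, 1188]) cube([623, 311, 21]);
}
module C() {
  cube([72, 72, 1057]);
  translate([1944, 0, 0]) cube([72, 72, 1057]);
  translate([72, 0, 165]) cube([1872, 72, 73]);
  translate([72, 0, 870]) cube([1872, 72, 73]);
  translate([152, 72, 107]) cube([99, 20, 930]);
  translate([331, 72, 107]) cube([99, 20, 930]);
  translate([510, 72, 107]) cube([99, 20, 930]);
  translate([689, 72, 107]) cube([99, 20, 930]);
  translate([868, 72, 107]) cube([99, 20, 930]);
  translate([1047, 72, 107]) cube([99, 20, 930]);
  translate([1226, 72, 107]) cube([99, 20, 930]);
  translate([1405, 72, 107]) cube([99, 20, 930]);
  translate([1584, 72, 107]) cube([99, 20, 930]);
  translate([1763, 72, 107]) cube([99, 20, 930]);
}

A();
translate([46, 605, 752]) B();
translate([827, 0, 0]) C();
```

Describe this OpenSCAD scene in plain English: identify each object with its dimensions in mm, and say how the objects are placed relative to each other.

A is a table with a 797×963 mm rectangular top, 47 mm thick, top surface at z = 752 mm, supported by four 42×42 mm square legs, each inset 16 mm from the nearest pair of top edges, running from the floor. Four apron rails, 42 mm thick and 105 mm tall, run between adjacent legs with their top edges flush with the underside of the top and their outer faces flush with the legs' outer faces.

B is an open bookshelf. Two side panels, each 26 mm thick, 311 mm deep and 1331 mm tall, stand 675 mm apart (outside-to-outside). Between them sit 4 shelves, each 21 mm thick and 311 mm deep, spanning the full gap between the sides. The bottom shelf rests on the floor (its underside at z = 0) and the clear gap between one shelf's top and the next shelf's underside is 375 mm.

C is a fence section. Two 72×72 mm posts, 1057 mm tall, stand on the floor with a clear span of 1872 mm between their inner faces. Two horizontal rails of 72×73 mm section span the gap between the posts with their undersides at z = 165 mm and z = 870 mm, flush with the posts' −y face. 10 pickets, each 99 mm wide, 20 mm thick and 930 mm tall, are fixed to the +y face of the rails with their bottoms at z = 107 mm, evenly spaced across the span with equal gaps (rounded down to the nearest mm) at the −x end and between each pair — any rounding remainder accumulates at the +x end.

The bookshelf is on top of the table. The fence section is on the floor beside the table on its +x side.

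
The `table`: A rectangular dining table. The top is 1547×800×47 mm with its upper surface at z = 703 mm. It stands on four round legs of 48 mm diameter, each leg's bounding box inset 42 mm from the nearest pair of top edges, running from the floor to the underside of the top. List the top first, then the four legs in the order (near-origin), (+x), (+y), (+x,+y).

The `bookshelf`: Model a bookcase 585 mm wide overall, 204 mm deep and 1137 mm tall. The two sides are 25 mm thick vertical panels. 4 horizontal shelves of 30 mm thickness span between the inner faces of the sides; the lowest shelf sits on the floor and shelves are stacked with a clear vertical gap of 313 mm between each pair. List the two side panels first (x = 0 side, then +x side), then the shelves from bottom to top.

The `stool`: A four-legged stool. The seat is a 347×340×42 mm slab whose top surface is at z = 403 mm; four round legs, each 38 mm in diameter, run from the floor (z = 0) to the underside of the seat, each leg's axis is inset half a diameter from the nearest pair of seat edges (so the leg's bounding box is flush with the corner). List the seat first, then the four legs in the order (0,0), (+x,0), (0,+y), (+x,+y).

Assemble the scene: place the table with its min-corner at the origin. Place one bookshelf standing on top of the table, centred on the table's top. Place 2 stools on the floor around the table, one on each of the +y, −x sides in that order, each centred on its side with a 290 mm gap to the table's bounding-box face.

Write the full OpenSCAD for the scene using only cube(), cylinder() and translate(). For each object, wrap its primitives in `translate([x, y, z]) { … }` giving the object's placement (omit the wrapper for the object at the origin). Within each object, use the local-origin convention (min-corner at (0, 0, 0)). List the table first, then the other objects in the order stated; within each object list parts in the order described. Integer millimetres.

translate([0, 0, 656]) cube([1547, 800, 47]);
translate([66, 66, 0]) cylinder(h = 656, r = 24);
translate([1481, 66, 0]) cylinder(h = 656, r = 24);
translate([66, 734, 0]) cylinder(h = 656, r = 24);
translate([1481, 734, 0]) cylinder(h = 656, r = 24);
translate([481, 298, 703]) {
  cube([25, 204, 1137]);
  translate([560, 0, 0]) cube([25, 204, 1137]);
  translate([25, 0, 0]) cube([535, 204, 30]);
  translate([25, 0, 343]) cube([535, 204, 30]);
  translate([25, 0, 686]) cube([535, 204, 30]);
  translate([25, 0, 1029]) cube([535, 204, 30]);
}
translate([600, 1090, 0]) {
  translate([0, 0, 361]) cube([347, 340, 42]);
  translate([19, 19, 0]) cylinder(h = 361, r = 19);
  translate([328, 19, 0]) cylinder(h = 361, r = 19);
  translate([19, 321, 0]) cylinder(h = 361, r = 19);
  translate([328, 321, 0]) cylinder(h = 361, r = 19);
}
translate([-637, 230, 0]) {
  translate([0, 0, 361]) cube([347, 340, 42]);
  translate([19, 19, 0]) cylinder(h = 361, r = 19);
  translate([328, 19, 0]) cylinder(h = 361, r = 19);
  translate([19, 321, 0]) cylinder(h = 361, r = 19);
  translate([328, 321, 0]) cylinder(h = 361, r = 19);
}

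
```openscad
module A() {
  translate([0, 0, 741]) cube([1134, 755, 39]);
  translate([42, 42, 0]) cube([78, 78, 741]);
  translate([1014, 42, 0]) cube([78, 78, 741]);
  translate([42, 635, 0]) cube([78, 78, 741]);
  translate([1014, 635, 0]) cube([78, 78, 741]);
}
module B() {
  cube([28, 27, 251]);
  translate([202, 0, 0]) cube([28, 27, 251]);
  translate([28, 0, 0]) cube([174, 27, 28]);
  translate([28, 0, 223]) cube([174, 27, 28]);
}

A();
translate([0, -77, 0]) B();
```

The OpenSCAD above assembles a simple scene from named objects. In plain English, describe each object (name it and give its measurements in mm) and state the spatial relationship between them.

A is a table: top 1134 mm (x) × 755 mm (y), 39 mm thick, upper face at z = 780 mm, on four 78×78 mm square legs, each inset 42 mm from the nearest pair of top edges, running from z = 0 to the bottom of the top.

B is a picture frame with a 174×195 mm rectangular opening (x by z) and a uniform 28 mm border on every side. Frame depth is 27 mm along y. It is built from two vertical stiles running the full outside height and two horizontal rails spanning the gap between the stiles.

The picture frame is on the floor beside the table on its −y side.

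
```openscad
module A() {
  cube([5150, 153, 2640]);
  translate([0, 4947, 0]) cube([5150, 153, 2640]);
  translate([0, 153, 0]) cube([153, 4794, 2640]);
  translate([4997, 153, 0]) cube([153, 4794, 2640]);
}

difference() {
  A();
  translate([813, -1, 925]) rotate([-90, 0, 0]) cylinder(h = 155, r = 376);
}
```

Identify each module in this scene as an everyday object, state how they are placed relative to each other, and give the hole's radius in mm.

The subtracted cylinder has r = 376 mm.

A is a house frame. The house frame has a circular hole through its front wall. The hole's radius is 376 mm.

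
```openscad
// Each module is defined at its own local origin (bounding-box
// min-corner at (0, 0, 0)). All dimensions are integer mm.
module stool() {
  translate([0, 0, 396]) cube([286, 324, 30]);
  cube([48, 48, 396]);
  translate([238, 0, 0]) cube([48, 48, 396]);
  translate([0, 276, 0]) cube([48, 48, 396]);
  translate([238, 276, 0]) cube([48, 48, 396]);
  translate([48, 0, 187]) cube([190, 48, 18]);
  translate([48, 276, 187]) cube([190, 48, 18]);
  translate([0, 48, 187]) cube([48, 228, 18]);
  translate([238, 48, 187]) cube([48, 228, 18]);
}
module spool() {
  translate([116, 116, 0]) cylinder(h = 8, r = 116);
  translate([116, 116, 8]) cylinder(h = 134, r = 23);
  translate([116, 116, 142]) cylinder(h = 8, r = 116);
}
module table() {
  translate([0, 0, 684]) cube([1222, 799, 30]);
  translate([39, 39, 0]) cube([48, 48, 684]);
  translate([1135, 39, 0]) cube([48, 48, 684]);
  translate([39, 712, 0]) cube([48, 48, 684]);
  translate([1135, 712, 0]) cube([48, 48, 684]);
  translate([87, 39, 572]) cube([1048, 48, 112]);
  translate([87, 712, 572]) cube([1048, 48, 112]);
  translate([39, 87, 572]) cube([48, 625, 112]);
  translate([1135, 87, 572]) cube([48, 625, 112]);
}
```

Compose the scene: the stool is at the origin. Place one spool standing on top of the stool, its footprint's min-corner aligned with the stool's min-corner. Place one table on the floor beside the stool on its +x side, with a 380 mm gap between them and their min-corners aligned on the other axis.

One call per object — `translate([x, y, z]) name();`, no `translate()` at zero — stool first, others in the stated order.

stool();
translate([0, 0, 426]) spool();
translate([666, 0, 0]) table();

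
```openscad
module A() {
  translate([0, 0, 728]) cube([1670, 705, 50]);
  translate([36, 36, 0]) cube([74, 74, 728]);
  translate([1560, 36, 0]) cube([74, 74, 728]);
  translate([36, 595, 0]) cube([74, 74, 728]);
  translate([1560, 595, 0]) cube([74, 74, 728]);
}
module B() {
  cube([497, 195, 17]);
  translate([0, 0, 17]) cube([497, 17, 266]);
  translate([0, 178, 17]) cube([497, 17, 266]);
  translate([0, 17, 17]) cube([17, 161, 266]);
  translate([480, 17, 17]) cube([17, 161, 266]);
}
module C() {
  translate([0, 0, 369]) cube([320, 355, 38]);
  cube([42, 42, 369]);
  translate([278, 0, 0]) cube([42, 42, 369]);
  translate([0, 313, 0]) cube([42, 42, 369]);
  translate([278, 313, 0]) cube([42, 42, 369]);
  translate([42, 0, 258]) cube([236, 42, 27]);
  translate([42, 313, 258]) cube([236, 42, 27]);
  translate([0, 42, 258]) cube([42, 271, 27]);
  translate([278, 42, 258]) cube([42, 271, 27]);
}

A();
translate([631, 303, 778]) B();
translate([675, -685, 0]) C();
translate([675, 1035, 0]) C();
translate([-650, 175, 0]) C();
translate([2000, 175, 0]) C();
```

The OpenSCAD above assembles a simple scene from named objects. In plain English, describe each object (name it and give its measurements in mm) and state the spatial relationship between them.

A is a table: top 1670 mm (x) × 705 mm (y), 50 mm thick, upper face at z = 778 mm, on four 74×74 mm square legs, each inset 36 mm from the nearest pair of top edges, running from z = 0 to the bottom of the top.

B is an open storage box with external size 497×195×283 mm and wall thickness 17 mm (the base is also 17 mm thick). The base covers the whole footprint; the four walls stand on the base, with the y-facing walls full-width and the x-facing walls fitting between their inner faces.

C is a simple wooden stool: a rectangular seat 320 mm (x) by 355 mm (y), 38 mm thick, top face at z = 407 mm, on four square legs, each 42×42 mm in cross-section. The legs rest on z = 0, each flush with a corner of the seat. Four stretchers, 42 mm wide and 27 mm tall, connect adjacent legs with their undersides at z = 258 mm, each running between the inner faces of the legs it joins and aligned with the legs' outer faces on the other axis.

The open box is on top of the table. Four stools sit around the table at the −y, +y, −x, +x sides.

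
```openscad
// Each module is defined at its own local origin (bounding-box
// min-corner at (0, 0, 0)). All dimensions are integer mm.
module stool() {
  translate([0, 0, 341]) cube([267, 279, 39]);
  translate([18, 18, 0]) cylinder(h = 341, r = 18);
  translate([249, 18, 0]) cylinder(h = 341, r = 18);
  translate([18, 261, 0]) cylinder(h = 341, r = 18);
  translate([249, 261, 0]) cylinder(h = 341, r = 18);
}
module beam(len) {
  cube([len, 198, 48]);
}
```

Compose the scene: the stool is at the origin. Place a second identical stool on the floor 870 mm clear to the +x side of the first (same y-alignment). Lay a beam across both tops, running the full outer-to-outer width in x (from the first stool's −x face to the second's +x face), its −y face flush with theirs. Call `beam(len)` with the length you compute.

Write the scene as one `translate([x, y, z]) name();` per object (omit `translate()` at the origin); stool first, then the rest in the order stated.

stool();
translate([1137, 0, 0]) stool();
translate([0, 0, 380]) beam(1404);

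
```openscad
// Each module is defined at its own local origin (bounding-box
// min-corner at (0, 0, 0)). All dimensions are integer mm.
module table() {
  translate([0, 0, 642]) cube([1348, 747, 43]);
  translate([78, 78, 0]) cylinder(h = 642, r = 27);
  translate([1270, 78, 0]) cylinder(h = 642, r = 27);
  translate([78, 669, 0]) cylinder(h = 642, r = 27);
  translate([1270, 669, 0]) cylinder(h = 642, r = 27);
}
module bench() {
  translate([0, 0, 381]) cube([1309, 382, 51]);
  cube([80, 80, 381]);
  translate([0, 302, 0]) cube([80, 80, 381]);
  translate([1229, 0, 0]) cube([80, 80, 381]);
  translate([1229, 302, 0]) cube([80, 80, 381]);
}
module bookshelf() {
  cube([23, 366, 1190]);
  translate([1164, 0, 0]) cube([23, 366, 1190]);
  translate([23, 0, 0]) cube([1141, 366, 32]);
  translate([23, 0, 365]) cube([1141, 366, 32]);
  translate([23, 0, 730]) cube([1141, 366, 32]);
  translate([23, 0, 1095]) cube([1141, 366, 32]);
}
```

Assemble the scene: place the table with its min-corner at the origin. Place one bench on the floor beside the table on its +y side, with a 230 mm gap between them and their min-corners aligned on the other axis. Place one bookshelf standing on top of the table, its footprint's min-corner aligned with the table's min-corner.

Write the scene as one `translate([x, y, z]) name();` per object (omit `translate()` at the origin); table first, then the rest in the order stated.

table();
translate([0, 977, 0]) bench();
translate([0, 0, 685]) bookshelf();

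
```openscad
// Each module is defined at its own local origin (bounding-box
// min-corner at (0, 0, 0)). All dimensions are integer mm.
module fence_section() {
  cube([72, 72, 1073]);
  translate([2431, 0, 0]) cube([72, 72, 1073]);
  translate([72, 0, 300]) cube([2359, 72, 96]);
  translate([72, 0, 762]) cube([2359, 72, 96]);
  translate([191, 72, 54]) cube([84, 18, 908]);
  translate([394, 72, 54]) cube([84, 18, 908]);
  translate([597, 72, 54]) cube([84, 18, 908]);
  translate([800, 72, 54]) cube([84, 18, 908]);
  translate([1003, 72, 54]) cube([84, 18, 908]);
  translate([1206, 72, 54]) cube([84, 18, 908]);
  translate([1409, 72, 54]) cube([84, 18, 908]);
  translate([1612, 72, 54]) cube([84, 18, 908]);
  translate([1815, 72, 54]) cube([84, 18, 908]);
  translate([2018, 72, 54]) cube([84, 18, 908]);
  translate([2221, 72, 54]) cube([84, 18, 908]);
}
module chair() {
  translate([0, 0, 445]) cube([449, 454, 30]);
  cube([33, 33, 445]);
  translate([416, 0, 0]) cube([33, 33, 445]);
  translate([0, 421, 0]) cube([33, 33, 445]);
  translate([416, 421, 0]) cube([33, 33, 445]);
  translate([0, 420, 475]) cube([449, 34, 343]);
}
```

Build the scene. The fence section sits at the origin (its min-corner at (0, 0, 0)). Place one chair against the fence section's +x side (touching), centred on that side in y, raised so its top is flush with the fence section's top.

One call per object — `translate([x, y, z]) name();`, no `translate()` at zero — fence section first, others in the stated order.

fence_section();
translate([2503, -182, 255]) chair();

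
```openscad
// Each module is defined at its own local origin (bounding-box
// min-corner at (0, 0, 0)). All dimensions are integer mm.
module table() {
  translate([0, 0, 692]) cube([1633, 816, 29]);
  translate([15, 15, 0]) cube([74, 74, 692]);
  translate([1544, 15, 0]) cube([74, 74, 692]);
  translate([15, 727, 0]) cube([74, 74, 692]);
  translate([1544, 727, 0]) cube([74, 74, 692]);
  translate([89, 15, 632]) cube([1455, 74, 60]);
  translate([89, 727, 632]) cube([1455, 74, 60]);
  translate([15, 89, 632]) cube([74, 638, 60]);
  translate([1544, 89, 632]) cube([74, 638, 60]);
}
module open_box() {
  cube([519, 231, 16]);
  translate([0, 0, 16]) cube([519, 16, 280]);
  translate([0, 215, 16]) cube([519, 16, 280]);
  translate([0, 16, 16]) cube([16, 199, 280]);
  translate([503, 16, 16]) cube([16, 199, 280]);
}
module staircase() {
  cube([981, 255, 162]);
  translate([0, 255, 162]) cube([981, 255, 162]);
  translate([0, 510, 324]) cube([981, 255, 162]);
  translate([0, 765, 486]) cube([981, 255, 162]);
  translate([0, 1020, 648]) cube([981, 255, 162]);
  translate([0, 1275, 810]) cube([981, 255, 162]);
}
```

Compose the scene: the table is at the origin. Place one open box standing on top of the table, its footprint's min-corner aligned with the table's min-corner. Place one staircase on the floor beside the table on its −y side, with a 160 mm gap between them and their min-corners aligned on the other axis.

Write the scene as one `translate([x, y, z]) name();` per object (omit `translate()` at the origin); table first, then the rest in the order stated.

table();
translate([0, 0, 721]) open_box();
translate([0, -1690, 0]) staircase();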